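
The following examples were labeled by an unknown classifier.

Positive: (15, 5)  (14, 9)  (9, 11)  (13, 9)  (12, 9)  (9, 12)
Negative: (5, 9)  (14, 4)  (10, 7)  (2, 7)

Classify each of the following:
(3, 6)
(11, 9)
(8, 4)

The common property of the 'Positive' items is: sum ≥ 20. No 'Negative' item has it.

Negative, Positive, Negative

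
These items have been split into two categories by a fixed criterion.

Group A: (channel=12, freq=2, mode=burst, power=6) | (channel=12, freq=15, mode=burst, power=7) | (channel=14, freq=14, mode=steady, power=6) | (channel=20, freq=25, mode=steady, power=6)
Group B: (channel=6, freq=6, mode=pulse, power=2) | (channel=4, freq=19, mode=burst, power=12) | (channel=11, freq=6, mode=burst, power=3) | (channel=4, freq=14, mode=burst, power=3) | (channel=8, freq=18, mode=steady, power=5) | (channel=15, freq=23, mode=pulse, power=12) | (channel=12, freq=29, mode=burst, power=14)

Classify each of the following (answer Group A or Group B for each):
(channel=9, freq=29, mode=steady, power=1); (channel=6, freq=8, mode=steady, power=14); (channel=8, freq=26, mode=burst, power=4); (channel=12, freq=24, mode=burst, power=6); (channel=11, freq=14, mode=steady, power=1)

Group B, Group B, Group B, Group A, Group B

The distinguishing property — power ≥ 6 AND power ≤ 7 — holds for all the 'Group A' cases and none of the 'Group B' cases.
Group B: (channel=9, freq=29, mode=steady, power=1), since power = 1. Group B: (channel=6, freq=8, mode=steady, power=14), since power = 14. Group B: (channel=8, freq=26, mode=burst, power=4), since power = 4. Group A: (channel=12, freq=24, mode=burst, power=6), since power = 6. Group B: (channel=11, freq=14, mode=steady, power=1), since power = 1.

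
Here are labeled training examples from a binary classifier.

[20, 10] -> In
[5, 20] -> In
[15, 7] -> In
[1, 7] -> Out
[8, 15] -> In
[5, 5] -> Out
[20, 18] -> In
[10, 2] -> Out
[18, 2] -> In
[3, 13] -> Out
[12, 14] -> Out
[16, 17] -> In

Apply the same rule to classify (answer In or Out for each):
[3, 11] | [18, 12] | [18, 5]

The pattern is that an item is 'In' exactly when: max ≥ 15.
[3, 11]: Out (max 11).
[18, 12]: In (max 18).
[18, 5]: In (max 18).

Out, In, In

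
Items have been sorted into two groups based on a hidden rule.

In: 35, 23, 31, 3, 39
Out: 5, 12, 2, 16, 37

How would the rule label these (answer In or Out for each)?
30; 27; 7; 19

The pattern is that an item is 'In' exactly when: ≡ 3 (mod 4).
30 → 30 mod 4 = 2 → Out. 27 → 27 mod 4 = 3 → In. 7 → 7 mod 4 = 3 → In. 19 → 19 mod 4 = 3 → In.

Out, In, In, In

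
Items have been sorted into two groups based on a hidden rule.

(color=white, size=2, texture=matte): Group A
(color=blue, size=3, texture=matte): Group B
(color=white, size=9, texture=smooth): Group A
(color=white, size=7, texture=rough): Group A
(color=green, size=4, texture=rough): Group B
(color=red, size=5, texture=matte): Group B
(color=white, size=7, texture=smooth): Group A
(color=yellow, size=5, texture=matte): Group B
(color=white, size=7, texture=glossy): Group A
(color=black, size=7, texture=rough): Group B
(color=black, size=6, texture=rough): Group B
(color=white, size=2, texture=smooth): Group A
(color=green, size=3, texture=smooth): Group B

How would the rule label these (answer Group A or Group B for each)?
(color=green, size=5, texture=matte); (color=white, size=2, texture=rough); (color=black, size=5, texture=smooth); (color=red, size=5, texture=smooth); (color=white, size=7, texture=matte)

Group B, Group A, Group B, Group B, Group A

All 'Group A' examples share one property — color is white — and every 'Group B' example lacks it.
(color=green, size=5, texture=matte) — color is green, hence Group B. (color=white, size=2, texture=rough) — color is white, hence Group A. (color=black, size=5, texture=smooth) — color is black, hence Group B. (color=red, size=5, texture=smooth) — color is red, hence Group B. (color=white, size=7, texture=matte) — color is white, hence Group A.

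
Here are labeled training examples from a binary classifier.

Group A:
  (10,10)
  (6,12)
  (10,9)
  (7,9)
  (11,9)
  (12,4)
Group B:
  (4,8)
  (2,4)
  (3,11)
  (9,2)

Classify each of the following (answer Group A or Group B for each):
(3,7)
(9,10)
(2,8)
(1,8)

The pattern is that an item is 'Group A' exactly when: sum ≥ 16.
(3,7): 3+7 = 10 — lacks this property, so Group B. (9,10): 9+10 = 19 — fits, so Group A. (2,8): 2+8 = 10 — lacks this property, so Group B. (1,8): 1+8 = 9 — lacks this property, so Group B.

Group B, Group A, Group B, Group B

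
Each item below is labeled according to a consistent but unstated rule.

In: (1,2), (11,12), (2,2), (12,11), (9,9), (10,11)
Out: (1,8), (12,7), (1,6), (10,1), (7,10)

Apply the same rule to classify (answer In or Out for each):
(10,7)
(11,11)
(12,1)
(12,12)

Out, In, Out, In

A rule that fits every label: |first − second| ≤ 1 — true of each 'In' example, false of each 'Out' one.
Out: (10,7), since |10−7| = 3. In: (11,11), since |11−11| = 0. Out: (12,1), since |12−1| = 11. In: (12,12), since |12−12| = 0.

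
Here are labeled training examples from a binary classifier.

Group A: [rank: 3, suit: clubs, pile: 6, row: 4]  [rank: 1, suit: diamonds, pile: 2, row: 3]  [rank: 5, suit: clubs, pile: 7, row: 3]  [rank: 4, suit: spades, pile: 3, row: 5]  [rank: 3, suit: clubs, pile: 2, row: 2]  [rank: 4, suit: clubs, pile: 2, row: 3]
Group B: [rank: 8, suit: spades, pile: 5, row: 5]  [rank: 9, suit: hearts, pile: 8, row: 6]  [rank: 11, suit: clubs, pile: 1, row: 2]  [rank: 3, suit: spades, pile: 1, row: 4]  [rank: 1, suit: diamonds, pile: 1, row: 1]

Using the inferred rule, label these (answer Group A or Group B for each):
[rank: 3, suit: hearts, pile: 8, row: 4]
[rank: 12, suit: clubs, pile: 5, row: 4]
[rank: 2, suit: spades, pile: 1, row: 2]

Group A, Group B, Group B

'Group A' ⟺ pile ≥ 2 AND rank ≤ 5.
[rank: 3, suit: hearts, pile: 8, row: 4]: Group A (pile = 8, rank = 3). [rank: 12, suit: clubs, pile: 5, row: 4]: Group B (pile = 5, rank = 12). [rank: 2, suit: spades, pile: 1, row: 2]: Group B (pile = 1, rank = 2).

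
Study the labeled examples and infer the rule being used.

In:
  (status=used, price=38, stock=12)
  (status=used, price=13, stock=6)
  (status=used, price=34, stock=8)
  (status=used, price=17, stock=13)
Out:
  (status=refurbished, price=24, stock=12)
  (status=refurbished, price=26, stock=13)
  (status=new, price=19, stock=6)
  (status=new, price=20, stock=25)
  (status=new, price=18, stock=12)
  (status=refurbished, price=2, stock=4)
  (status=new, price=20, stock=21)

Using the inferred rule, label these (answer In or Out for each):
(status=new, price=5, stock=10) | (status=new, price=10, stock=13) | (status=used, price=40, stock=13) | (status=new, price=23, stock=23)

Out, Out, In, Out

One predicate separates the groups cleanly: status is used.
(status=new, price=5, stock=10): Out (status is new).
(status=new, price=10, stock=13): Out (status is new).
(status=used, price=40, stock=13): In (status is used).
(status=new, price=23, stock=23): Out (status is new).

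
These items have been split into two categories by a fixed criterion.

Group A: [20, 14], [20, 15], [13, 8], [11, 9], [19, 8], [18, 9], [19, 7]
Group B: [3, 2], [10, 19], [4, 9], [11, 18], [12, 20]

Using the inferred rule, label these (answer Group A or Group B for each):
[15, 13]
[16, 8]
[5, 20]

The pattern is that an item is 'Group A' exactly when: first > second AND sum ≥ 13.
[15, 13]: 15 > 13, 15+13 = 28 — qualifies, so Group A.
[16, 8]: 16 > 8, 16+8 = 24 — qualifies, so Group A.
[5, 20]: 5 < 20, 5+20 = 25 — lacks this property, so Group B.

Group A, Group A, Group B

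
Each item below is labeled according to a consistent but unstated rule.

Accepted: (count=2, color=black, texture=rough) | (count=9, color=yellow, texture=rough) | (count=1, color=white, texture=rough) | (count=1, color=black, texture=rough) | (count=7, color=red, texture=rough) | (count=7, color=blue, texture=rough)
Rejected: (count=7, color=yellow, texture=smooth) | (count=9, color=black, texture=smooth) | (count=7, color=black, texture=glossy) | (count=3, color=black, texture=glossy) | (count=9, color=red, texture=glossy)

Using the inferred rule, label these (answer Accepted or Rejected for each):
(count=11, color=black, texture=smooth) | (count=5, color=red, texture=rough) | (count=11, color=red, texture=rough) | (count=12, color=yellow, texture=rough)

Rejected, Accepted, Accepted, Accepted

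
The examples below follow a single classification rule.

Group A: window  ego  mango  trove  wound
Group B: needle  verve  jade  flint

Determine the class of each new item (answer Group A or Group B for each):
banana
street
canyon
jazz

All 'Group A' examples share one property — contains 'o' — and every 'Group B' example lacks it.

Group B, Group B, Group A, Group B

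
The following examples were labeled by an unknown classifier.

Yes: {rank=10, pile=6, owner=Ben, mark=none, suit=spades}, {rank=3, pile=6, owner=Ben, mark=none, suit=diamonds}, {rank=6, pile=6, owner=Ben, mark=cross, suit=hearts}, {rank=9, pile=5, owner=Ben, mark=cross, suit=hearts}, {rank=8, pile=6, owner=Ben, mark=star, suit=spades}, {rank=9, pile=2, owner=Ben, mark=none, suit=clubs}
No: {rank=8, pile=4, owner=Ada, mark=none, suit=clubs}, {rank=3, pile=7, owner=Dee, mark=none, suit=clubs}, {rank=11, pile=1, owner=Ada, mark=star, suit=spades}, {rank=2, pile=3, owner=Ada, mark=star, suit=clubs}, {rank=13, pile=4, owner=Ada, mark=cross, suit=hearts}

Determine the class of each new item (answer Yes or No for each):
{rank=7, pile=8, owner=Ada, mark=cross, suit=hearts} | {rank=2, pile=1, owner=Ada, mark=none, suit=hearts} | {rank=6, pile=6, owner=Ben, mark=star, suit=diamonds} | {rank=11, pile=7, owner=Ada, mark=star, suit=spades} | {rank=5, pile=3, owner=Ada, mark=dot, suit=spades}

One predicate separates the groups cleanly: owner is Ben.
{rank=7, pile=8, owner=Ada, mark=cross, suit=hearts}: owner is Ada, does not pass → No. {rank=2, pile=1, owner=Ada, mark=none, suit=hearts}: owner is Ada, does not pass → No. {rank=6, pile=6, owner=Ben, mark=star, suit=diamonds}: owner is Ben, checks out → Yes. {rank=11, pile=7, owner=Ada, mark=star, suit=spades}: owner is Ada, does not pass → No. {rank=5, pile=3, owner=Ada, mark=dot, suit=spades}: owner is Ada, does not pass → No.

No, No, Yes, No, No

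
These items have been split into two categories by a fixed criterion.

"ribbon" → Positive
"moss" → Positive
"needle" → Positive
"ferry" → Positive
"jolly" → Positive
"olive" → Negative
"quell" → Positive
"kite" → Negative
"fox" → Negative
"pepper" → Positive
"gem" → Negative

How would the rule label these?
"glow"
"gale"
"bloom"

Negative, Negative, Positive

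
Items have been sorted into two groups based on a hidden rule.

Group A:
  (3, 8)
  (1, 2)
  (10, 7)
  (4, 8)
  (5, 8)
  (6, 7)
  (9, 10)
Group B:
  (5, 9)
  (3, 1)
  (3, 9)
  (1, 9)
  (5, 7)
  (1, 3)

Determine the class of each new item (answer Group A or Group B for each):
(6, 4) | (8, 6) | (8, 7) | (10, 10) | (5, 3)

Every 'Group A' example satisfies: product is even. None of the 'Group B' examples do.

Group A, Group A, Group A, Group A, Group B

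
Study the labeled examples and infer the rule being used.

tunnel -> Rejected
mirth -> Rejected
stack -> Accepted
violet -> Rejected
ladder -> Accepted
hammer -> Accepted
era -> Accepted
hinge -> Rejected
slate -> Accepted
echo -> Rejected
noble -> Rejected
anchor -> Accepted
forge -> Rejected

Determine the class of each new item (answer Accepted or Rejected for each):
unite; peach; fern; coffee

Rejected, Accepted, Rejected, Rejected

All 'Accepted' examples share one property — contains 'a' — and every 'Rejected' example lacks it.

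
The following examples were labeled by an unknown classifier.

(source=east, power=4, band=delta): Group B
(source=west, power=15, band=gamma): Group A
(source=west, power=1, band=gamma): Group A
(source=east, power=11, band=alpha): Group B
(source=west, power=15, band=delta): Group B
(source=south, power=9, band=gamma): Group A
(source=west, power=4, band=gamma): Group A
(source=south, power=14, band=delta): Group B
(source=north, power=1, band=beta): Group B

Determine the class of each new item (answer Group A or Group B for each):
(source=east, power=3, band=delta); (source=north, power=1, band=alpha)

One predicate separates the groups cleanly: band is gamma.
(source=east, power=3, band=delta): band is delta, does not satisfy this → Group B. (source=north, power=1, band=alpha): band is alpha, does not satisfy this → Group B.

Group B, Group B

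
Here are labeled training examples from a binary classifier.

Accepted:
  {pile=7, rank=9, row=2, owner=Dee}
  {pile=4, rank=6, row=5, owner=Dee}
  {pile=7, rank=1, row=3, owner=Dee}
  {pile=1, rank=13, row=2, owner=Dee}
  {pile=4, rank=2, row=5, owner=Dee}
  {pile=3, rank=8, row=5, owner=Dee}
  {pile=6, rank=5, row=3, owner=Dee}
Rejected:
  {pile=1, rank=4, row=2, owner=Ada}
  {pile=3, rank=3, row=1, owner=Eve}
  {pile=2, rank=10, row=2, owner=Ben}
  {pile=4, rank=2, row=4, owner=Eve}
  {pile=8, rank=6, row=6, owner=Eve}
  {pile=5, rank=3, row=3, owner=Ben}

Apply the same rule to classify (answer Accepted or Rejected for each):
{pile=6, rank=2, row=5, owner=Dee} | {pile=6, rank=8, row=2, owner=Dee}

Looking at the examples, the only property every 'Accepted' case has and every 'Rejected' case lacks is: owner is Dee.

Accepted, Accepted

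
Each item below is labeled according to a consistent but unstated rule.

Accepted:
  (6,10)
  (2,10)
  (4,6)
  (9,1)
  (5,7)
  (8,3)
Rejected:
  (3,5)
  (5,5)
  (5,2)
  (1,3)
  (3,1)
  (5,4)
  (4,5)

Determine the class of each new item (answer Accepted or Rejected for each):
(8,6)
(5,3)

All 'Accepted' examples share one property — max ≥ 6 — and every 'Rejected' example lacks it.
(8,6) — max 8, hence Accepted.
(5,3) — max 5, hence Rejected.

Accepted, Rejected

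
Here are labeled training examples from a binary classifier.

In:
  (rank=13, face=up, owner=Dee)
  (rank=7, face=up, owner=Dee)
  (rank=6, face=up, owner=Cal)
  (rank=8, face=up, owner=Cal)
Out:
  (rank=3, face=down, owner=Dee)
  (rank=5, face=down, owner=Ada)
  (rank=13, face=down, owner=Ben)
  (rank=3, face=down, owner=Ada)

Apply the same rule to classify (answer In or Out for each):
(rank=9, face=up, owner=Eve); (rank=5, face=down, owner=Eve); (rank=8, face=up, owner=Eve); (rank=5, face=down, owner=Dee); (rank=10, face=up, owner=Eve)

In, Out, In, Out, In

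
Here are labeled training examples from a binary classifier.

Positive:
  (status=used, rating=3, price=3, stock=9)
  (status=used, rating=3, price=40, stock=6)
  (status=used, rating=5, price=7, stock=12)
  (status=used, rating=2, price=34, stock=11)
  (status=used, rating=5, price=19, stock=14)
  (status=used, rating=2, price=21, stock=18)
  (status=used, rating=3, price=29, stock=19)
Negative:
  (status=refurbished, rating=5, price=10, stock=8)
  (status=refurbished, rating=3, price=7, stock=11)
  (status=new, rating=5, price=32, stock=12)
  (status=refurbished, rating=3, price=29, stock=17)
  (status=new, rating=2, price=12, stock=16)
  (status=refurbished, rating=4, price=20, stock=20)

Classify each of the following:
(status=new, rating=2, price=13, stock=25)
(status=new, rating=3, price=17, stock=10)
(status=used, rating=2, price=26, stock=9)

Negative, Negative, Positive

The rule appears to be: status is used.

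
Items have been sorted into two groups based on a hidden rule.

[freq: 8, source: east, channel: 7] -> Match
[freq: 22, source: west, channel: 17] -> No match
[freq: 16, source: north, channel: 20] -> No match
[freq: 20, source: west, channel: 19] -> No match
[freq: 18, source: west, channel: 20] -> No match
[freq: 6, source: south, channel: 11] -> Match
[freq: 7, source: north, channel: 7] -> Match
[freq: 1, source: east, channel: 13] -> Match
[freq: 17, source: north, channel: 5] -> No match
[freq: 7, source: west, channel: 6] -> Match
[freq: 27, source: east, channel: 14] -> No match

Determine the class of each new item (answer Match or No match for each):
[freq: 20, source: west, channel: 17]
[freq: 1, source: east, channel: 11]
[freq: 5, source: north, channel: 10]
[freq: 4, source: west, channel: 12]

One predicate separates the groups cleanly: freq ≤ 8.

No match, Match, Match, Match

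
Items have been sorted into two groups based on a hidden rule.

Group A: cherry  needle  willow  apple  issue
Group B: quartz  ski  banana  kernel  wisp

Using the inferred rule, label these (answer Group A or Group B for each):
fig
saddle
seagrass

Checking candidate rules against both groups, what survives is: has a double letter.
fig → no doubled letter → Group B. saddle → 'dd' doubled → Group A. seagrass → 'ss' doubled → Group A.

Group B, Group A, Group A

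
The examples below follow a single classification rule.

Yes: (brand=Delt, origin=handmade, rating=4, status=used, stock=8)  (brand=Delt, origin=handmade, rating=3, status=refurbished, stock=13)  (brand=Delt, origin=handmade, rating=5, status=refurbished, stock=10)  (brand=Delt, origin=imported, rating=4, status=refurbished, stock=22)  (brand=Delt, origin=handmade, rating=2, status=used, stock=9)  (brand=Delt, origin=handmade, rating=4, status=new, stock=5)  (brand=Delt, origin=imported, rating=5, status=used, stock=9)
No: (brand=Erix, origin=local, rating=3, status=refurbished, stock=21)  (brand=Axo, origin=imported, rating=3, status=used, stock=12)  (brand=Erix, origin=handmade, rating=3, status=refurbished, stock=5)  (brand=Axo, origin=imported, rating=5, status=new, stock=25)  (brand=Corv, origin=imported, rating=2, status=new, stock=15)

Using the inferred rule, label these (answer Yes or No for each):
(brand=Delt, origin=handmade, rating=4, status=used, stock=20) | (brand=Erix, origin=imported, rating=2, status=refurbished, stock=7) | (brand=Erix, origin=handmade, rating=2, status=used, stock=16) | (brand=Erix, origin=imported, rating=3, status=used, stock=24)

The rule appears to be: brand is Delt.
(brand=Delt, origin=handmade, rating=4, status=used, stock=20): brand is Delt, has this property → Yes. (brand=Erix, origin=imported, rating=2, status=refurbished, stock=7): brand is Erix, doesn't qualify → No. (brand=Erix, origin=handmade, rating=2, status=used, stock=16): brand is Erix, doesn't qualify → No. (brand=Erix, origin=imported, rating=3, status=used, stock=24): brand is Erix, doesn't qualify → No.

Yes, No, No, No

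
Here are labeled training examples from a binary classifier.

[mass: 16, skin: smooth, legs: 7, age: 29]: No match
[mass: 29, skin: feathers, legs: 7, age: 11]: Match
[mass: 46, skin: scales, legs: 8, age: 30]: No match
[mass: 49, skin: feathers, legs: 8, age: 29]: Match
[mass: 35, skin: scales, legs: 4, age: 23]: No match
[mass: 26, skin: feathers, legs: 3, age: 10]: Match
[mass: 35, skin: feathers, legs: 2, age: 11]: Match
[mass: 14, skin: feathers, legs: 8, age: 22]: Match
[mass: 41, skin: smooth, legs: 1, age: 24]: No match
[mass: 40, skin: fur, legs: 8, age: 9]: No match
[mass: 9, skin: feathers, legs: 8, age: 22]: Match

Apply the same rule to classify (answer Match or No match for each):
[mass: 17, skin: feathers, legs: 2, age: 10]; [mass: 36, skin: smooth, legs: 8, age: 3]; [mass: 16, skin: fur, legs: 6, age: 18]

Match, No match, No match

The classifier is using: skin is feathers.
[mass: 17, skin: feathers, legs: 2, age: 10] — skin is feathers, hence Match. [mass: 36, skin: smooth, legs: 8, age: 3] — skin is smooth, hence No match. [mass: 16, skin: fur, legs: 6, age: 18] — skin is fur, hence No match.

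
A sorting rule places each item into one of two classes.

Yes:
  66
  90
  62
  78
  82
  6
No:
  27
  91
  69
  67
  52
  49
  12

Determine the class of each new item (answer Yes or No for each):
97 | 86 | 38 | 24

Every 'Yes' example satisfies: ≡ 2 (mod 4). None of the 'No' examples do.

No, Yes, Yes, No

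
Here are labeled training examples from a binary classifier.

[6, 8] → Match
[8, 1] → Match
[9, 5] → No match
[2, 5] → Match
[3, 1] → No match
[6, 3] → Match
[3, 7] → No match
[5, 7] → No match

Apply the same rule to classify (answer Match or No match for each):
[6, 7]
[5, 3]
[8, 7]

Match, No match, Match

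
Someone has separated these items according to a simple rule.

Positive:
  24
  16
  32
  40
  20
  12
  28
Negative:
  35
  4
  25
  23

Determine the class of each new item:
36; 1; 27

Positive, Negative, Negative

The simplest hypothesis consistent with all the labels is: even AND at least 12.
Positive: 36, since 36 is even, 36 ≥ 12. Negative: 1, since 1 is odd, 1 < 12. Negative: 27, since 27 is odd, 27 ≥ 12.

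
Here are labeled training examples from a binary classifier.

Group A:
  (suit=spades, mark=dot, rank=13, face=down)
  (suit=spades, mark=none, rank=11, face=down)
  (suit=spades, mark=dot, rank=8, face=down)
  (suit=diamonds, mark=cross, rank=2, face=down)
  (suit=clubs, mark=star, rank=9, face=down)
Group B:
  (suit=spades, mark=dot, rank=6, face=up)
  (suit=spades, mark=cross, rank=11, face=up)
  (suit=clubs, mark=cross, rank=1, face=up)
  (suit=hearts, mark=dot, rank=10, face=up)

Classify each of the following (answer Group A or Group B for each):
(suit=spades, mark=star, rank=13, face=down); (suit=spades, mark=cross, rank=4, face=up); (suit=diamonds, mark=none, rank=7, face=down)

Group A, Group B, Group A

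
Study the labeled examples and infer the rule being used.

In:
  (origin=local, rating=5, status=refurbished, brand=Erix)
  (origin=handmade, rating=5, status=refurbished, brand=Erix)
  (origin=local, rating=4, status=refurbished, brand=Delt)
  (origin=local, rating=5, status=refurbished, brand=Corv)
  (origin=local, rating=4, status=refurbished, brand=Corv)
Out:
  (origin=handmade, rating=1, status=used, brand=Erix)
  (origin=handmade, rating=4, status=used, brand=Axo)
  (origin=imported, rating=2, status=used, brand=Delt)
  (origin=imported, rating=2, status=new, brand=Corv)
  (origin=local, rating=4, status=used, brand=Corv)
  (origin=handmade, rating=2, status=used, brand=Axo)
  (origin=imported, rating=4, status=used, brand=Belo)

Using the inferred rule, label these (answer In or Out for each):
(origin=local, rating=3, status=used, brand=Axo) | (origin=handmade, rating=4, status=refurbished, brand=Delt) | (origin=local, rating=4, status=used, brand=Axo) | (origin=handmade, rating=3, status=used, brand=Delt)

The classifier is using: status is refurbished.
(origin=local, rating=3, status=used, brand=Axo): status is used, does not fit → Out. (origin=handmade, rating=4, status=refurbished, brand=Delt): status is refurbished, has this property → In. (origin=local, rating=4, status=used, brand=Axo): status is used, does not fit → Out. (origin=handmade, rating=3, status=used, brand=Delt): status is used, does not fit → Out.

Out, In, Out, Out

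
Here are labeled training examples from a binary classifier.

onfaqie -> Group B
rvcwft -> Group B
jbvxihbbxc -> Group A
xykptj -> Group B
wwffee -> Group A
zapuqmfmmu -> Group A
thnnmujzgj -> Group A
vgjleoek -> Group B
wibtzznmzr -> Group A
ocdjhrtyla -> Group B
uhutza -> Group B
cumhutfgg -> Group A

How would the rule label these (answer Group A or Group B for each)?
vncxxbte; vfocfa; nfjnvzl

Group A, Group B, Group B

All 'Group A' examples share one property — has a double letter — and every 'Group B' example lacks it.
vncxxbte → 'xx' doubled → Group A. vfocfa → no doubled letter → Group B. nfjnvzl → no doubled letter → Group B.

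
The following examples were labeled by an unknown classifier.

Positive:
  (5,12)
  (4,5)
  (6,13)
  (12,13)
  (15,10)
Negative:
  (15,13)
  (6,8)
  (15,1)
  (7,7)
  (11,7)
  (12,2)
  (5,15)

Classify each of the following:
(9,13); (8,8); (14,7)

Negative, Negative, Positive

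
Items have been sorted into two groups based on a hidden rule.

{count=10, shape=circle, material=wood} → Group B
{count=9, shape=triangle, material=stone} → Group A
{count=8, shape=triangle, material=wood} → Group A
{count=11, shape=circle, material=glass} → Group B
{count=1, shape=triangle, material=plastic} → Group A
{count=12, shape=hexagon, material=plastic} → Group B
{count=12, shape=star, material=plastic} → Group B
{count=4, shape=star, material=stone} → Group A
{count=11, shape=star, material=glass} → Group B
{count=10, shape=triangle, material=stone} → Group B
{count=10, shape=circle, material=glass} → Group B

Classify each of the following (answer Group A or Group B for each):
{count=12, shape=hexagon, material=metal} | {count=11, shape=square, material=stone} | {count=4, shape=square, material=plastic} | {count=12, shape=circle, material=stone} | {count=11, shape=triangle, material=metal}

A rule that fits every label: count ≤ 9 — true of each 'Group A' example, false of each 'Group B' one.
{count=12, shape=hexagon, material=metal} → count = 12 → Group B.
{count=11, shape=square, material=stone} → count = 11 → Group B.
{count=4, shape=square, material=plastic} → count = 4 → Group A.
{count=12, shape=circle, material=stone} → count = 12 → Group B.
{count=11, shape=triangle, material=metal} → count = 11 → Group B.

Group B, Group B, Group A, Group B, Group B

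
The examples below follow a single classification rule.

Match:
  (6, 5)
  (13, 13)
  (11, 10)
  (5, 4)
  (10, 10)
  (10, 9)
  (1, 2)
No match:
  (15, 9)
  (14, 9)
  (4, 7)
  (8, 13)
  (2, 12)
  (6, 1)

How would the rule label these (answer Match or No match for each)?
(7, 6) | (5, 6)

One predicate separates the groups cleanly: |first − second| ≤ 1.
(7, 6) → |7−6| = 1 → Match.
(5, 6) → |5−6| = 1 → Match.

Match, Match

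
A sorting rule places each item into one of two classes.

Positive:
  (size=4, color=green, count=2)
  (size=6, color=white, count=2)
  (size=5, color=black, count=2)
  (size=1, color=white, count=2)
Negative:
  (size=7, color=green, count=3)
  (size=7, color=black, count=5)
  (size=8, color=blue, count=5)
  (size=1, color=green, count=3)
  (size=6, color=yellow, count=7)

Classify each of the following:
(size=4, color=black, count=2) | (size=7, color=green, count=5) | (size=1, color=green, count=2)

Positive, Negative, Positive

The pattern is that an item is 'Positive' exactly when: count = 2.
Positive: (size=4, color=black, count=2), since count = 2.
Negative: (size=7, color=green, count=5), since count = 5.
Positive: (size=1, color=green, count=2), since count = 2.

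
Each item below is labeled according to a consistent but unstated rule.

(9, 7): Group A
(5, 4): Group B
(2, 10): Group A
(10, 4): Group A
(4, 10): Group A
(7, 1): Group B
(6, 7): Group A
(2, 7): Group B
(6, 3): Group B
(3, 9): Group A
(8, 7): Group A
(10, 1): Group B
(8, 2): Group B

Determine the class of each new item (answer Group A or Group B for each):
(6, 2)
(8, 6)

One predicate separates the groups cleanly: sum ≥ 12.
(6, 2): 6+2 = 8, does not fit → Group B.
(8, 6): 8+6 = 14, meets the rule → Group A.

Group B, Group A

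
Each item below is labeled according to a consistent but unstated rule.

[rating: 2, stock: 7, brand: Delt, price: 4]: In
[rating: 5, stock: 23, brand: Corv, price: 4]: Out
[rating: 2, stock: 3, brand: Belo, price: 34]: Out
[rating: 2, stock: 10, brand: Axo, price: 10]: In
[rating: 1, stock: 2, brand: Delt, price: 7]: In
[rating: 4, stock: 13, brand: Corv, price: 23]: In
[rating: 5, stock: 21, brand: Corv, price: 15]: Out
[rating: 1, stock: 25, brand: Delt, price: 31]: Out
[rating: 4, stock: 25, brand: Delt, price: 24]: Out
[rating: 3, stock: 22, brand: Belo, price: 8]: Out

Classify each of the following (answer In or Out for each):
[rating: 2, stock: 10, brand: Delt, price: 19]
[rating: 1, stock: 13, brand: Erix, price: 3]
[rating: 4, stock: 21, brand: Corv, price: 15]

The pattern is that an item is 'In' exactly when: stock ≤ 13 AND price ≤ 23.

In, In, Out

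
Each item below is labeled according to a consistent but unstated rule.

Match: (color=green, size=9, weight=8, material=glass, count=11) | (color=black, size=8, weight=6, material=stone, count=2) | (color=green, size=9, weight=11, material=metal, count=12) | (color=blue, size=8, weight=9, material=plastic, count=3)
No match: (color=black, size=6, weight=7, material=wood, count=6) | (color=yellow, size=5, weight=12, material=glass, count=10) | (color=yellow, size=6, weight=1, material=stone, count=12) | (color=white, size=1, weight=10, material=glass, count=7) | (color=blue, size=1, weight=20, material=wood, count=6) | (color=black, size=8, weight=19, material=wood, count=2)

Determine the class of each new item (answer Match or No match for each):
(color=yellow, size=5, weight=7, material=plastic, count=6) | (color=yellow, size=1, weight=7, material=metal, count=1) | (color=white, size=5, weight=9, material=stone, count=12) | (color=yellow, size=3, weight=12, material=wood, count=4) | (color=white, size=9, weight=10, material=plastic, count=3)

No match, No match, No match, No match, Match

All 'Match' examples share one property — size ≥ 8 AND weight ≤ 11 — and every 'No match' example lacks it.
(color=yellow, size=5, weight=7, material=plastic, count=6): size = 5, weight = 7 — doesn't qualify, so No match.
(color=yellow, size=1, weight=7, material=metal, count=1): size = 1, weight = 7 — doesn't qualify, so No match.
(color=white, size=5, weight=9, material=stone, count=12): size = 5, weight = 9 — doesn't qualify, so No match.
(color=yellow, size=3, weight=12, material=wood, count=4): size = 3, weight = 12 — doesn't qualify, so No match.
(color=white, size=9, weight=10, material=plastic, count=3): size = 9, weight = 10 — passes, so Match.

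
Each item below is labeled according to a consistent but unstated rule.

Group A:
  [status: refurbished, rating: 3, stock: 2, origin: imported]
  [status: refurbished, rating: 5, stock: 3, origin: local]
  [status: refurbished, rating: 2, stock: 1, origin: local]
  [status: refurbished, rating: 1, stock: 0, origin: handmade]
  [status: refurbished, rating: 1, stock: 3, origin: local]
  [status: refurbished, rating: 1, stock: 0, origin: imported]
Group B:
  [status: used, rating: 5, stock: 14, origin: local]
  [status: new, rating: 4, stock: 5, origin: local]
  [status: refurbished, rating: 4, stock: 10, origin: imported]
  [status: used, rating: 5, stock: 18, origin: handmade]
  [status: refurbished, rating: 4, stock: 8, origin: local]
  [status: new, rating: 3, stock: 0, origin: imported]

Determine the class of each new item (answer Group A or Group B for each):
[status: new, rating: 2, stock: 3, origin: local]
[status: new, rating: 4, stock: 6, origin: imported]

Group B, Group B

Every 'Group A' example satisfies: status is refurbished AND stock ≤ 3. None of the 'Group B' examples do.
[status: new, rating: 2, stock: 3, origin: local]: status is new, stock = 3, does not satisfy this → Group B.
[status: new, rating: 4, stock: 6, origin: imported]: status is new, stock = 6, does not satisfy this → Group B.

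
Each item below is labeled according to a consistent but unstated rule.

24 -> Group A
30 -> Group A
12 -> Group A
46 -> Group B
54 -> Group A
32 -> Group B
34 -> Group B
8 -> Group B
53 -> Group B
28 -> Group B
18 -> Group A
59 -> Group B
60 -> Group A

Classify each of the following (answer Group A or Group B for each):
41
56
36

Group B, Group B, Group A

The rule appears to be: multiple of 3.
41 — 41 = 3·13 + 2, hence Group B.
56 — 56 = 3·18 + 2, hence Group B.
36 — 36 = 3·12, hence Group A.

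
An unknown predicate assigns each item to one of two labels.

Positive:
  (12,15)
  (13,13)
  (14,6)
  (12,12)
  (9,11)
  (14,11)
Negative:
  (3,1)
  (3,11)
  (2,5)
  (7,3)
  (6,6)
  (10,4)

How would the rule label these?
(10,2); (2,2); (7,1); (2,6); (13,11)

The pattern is that an item is 'Positive' exactly when: sum ≥ 20.
Negative: (10,2), since 10+2 = 12. Negative: (2,2), since 2+2 = 4. Negative: (7,1), since 7+1 = 8. Negative: (2,6), since 2+6 = 8. Positive: (13,11), since 13+11 = 24.

Negative, Negative, Negative, Negative, Positive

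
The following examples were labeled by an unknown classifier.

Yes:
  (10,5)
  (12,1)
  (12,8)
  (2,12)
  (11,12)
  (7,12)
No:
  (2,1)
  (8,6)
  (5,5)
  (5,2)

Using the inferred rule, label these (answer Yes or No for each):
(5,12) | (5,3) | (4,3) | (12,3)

Yes, No, No, Yes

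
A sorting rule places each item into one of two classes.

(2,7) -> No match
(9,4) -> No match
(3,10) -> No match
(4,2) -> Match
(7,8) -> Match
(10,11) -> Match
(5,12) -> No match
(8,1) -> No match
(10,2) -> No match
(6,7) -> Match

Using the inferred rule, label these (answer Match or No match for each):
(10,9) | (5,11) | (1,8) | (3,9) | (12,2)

All 'Match' examples share one property — |first − second| ≤ 2 — and every 'No match' example lacks it.
Match: (10,9), since |10−9| = 1.
No match: (5,11), since |5−11| = 6.
No match: (1,8), since |1−8| = 7.
No match: (3,9), since |3−9| = 6.
No match: (12,2), since |12−2| = 10.

Match, No match, No match, No match, No match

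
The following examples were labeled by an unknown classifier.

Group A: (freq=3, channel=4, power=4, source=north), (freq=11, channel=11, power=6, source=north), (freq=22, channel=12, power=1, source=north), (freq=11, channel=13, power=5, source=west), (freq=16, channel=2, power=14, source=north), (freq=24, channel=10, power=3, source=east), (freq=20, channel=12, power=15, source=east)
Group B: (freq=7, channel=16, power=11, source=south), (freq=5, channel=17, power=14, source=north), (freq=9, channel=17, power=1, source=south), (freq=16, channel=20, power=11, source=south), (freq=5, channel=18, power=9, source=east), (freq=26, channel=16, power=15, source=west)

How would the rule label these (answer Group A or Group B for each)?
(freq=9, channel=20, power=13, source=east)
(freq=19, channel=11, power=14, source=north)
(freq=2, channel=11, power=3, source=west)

Group B, Group A, Group A

The common property of the 'Group A' items is: channel ≤ 13. No 'Group B' item has it.
(freq=9, channel=20, power=13, source=east) — channel = 20, hence Group B.
(freq=19, channel=11, power=14, source=north) — channel = 11, hence Group A.
(freq=2, channel=11, power=3, source=west) — channel = 11, hence Group A.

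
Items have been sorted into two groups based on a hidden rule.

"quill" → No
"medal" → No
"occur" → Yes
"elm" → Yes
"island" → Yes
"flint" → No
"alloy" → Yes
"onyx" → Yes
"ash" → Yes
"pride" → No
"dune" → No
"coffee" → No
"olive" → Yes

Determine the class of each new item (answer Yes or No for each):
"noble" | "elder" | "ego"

No, Yes, Yes

The rule appears to be: starts with a vowel.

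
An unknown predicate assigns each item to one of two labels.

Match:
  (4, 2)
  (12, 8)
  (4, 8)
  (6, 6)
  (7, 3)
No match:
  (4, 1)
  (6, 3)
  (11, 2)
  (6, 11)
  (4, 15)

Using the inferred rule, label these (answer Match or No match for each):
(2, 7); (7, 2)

No match, No match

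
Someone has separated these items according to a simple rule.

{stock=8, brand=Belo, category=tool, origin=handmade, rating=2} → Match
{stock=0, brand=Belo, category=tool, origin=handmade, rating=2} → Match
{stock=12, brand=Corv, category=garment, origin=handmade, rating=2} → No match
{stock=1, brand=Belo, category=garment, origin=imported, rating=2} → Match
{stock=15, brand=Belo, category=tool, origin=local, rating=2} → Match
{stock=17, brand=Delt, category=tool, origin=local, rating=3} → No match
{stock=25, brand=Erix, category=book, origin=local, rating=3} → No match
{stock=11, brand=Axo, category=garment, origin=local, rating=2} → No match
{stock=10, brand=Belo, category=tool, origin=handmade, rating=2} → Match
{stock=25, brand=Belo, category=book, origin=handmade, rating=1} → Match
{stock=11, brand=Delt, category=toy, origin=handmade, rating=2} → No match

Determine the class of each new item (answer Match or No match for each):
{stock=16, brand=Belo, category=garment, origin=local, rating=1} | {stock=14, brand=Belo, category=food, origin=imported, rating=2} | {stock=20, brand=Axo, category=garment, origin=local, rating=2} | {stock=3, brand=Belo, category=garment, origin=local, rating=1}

'Match' ⟺ brand is Belo.
{stock=16, brand=Belo, category=garment, origin=local, rating=1}: Match (brand is Belo). {stock=14, brand=Belo, category=food, origin=imported, rating=2}: Match (brand is Belo). {stock=20, brand=Axo, category=garment, origin=local, rating=2}: No match (brand is Axo). {stock=3, brand=Belo, category=garment, origin=local, rating=1}: Match (brand is Belo).

Match, Match, No match, Match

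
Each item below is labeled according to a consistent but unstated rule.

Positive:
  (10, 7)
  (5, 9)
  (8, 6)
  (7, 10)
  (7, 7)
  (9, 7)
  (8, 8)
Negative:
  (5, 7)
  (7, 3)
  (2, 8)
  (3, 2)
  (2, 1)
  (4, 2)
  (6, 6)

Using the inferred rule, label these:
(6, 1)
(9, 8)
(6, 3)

Every 'Positive' example satisfies: sum ≥ 14. None of the 'Negative' examples do.
Negative: (6, 1), since 6+1 = 7. Positive: (9, 8), since 9+8 = 17. Negative: (6, 3), since 6+3 = 9.

Negative, Positive, Negative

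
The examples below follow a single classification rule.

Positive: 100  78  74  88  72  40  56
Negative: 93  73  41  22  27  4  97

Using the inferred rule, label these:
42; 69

Positive, Negative

All 'Positive' examples share one property — even AND at least 27 — and every 'Negative' example lacks it.
42: 42 is even, 42 ≥ 27 — has this property, so Positive. 69: 69 is odd, 69 ≥ 27 — lacks this property, so Negative.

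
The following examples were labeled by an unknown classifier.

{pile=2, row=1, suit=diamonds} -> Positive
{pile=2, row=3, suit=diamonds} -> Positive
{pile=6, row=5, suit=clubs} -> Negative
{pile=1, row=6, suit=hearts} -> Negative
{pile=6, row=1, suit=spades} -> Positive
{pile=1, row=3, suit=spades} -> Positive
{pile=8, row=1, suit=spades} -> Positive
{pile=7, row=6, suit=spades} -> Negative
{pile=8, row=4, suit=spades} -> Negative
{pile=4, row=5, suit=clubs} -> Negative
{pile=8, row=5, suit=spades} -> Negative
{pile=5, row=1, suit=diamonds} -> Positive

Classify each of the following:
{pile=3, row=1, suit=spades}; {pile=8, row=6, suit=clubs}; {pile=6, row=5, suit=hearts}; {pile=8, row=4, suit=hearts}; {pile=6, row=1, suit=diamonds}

Rule: row ≤ 3. This holds for each 'Positive' example and fails for each 'Negative' one.
{pile=3, row=1, suit=spades} — row = 1, hence Positive.
{pile=8, row=6, suit=clubs} — row = 6, hence Negative.
{pile=6, row=5, suit=hearts} — row = 5, hence Negative.
{pile=8, row=4, suit=hearts} — row = 4, hence Negative.
{pile=6, row=1, suit=diamonds} — row = 1, hence Positive.

Positive, Negative, Negative, Negative, Positive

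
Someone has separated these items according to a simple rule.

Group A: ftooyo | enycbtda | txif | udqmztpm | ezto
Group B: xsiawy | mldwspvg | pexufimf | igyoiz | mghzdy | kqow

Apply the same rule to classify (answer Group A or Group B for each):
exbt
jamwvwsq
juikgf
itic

The distinguishing property — contains 't' — holds for all the 'Group A' cases and none of the 'Group B' cases.
exbt → has 't' → Group A. jamwvwsq → no 't' → Group B. juikgf → no 't' → Group B. itic → has 't' → Group A.

Group A, Group B, Group B, Group A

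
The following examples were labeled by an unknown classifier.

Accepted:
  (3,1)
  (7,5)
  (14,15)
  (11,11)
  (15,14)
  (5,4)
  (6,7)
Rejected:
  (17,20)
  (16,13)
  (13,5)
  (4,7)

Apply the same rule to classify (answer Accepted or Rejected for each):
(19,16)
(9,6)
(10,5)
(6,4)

Rejected, Rejected, Rejected, Accepted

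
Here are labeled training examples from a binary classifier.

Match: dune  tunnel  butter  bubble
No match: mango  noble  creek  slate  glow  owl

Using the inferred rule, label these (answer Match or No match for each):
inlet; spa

No match, No match

Comparing the two groups points to one rule — contains 'u'.
No match: inlet, since no 'u'. No match: spa, since no 'u'.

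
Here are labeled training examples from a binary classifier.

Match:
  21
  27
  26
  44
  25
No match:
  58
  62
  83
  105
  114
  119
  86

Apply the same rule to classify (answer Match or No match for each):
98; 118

The pattern is that an item is 'Match' exactly when: at most 44.
No match: 98, since 98 > 44. No match: 118, since 118 > 44.

No match, No match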